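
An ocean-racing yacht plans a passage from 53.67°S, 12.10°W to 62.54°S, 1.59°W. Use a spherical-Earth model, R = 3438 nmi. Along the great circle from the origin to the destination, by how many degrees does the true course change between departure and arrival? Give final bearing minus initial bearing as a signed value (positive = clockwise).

Initial bearing θ₁ = atan2(sin Δλ cos φ₂, cos φ₁ sin φ₂ − sin φ₁ cos φ₂ cos Δλ) = 152.33°
Final bearing θ₂ = (initial bearing from the destination back to the start) + 180° = 143.37°
Δθ = θ₂ − θ₁ = -9.0°

-9.0°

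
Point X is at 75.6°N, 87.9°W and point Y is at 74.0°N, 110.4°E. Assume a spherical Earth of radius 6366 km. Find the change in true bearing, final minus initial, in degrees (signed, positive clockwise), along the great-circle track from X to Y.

At departure: θ₁ = atan2(sin Δλ cos φ₂, cos φ₁ sin φ₂ − sin φ₁ cos φ₂ cos Δλ) = 350.03°
At arrival: θ₂ = atan2(sin Δλ cos φ₁, −cos φ₂ sin φ₁ + sin φ₂ cos φ₁ cos Δλ) = 188.98°
Δθ = θ₂ − θ₁ = -161.1°

-161.1°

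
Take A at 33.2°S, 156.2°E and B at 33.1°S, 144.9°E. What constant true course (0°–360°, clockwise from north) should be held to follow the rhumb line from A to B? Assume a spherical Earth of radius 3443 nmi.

Meridional parts: M(φ₁)=-0.6149, M(φ₂)=-0.6128 → ΔM = +0.0021;  Δλ = -0.1972 rad
tan C = Δλ / ΔM = -94.6083 → C = 270.61°

270.6°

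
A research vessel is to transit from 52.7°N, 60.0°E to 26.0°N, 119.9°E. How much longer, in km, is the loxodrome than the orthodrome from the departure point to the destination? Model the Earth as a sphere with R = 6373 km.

117 km

Great circle: cos σ = sin φ₁ sin φ₂ + cos φ₁ cos φ₂ cos Δλ,  σ = 0.8997 rad → d_gc = 5733.6 km
Rhumb line: Δψ = -0.6160, q = Δφ/Δψ = 0.7566, d_rh = R√(Δφ²+q²Δλ²) = 5850.5 km
Excess = 5850.5 − 5733.6 = 116.9 ≈ 117 km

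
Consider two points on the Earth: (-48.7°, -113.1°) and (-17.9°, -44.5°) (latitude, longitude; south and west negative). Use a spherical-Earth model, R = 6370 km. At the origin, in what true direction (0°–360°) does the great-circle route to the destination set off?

86.3°

N = sin Δλ·cos φ₂ = +0.8860;  D = cos φ₁ sin φ₂ − sin φ₁ cos φ₂ cos Δλ = +0.0580
initial course = atan2(N, D) = 86.25°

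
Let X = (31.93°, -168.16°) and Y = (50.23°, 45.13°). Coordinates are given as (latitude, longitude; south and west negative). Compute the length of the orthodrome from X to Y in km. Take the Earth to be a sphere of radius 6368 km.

10304 km

cos σ = sin φ₁ sin φ₂ + cos φ₁ cos φ₂ cos Δλ
      = sin(31.93°)sin(50.23°) + cos(31.93°)cos(50.23°)cos(-146.71°) = -0.0473
σ = 92.712° → d = Rσ = 6368·1.61813 = 10304 km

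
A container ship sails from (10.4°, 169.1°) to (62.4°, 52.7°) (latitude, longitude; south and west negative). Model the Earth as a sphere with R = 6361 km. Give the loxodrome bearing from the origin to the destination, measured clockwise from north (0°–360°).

Δψ = ln[tan(π/4+φ₂/2)/tan(π/4+φ₁/2)] = +1.2214
Δλ = -2.0316 rad (taken the short way round)
course = atan2(Δλ, Δψ) = 301.02°

301.0°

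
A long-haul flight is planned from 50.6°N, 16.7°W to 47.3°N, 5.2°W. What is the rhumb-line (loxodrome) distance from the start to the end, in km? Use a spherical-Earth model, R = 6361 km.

915 km

Δψ = ln[tan(π/4+φ₂/2)/tan(π/4+φ₁/2)] = -0.0877;  Δφ = -0.0576 rad,  Δλ = +0.2007 rad
q = Δφ/Δψ = 0.6564
d = R·√(Δφ² + q²Δλ²) = 6361·0.14378 = 915 km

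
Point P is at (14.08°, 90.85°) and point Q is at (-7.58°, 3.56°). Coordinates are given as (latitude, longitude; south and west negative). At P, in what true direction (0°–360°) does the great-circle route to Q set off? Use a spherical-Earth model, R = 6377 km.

N = sin Δλ·cos φ₂ = -0.9902;  D = cos φ₁ sin φ₂ − sin φ₁ cos φ₂ cos Δλ = -0.1393
initial course = atan2(N, D) = 261.99°

262.0°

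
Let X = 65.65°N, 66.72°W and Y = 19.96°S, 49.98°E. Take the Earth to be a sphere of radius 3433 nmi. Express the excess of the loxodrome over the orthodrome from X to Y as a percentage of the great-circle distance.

5.8%

Great circle: σ = 2.0773 rad → d_gc = Rσ = 7131.4 nmi
Rhumb: Δφ = -1.4942, Δλ = +2.0368, Δψ = -1.8893, q = Δφ/Δψ = 0.7909 → d_rh = R√(Δφ²+q²Δλ²) = 7542.8 nmi
Excess = (7542.8 − 7131.4) / 7131.4 = 411.4 / 7131.4 = 5.77% ≈ 5.8%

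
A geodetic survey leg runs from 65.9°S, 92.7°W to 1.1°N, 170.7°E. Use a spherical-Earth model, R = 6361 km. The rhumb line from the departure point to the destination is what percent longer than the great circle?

Great circle: σ = 1.6353 rad → d_gc = Rσ = 10402.1 km
Rhumb: Δφ = +1.1694, Δλ = -1.6860, Δψ = +1.5635, q = Δφ/Δψ = 0.7479 → d_rh = R√(Δφ²+q²Δλ²) = 10939.4 km
Excess = (10939.4 − 10402.1) / 10402.1 = 537.3 / 10402.1 = 5.17% ≈ 5.2%

5.2%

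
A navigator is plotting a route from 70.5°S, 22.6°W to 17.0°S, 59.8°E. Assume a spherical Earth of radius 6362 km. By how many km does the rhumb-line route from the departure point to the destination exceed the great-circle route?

403 km

Great circle: cos σ = sin φ₁ sin φ₂ + cos φ₁ cos φ₂ cos Δλ,  σ = 1.2474 rad → d_gc = 7935.7 km
Rhumb line: Δψ = +1.4601, q = Δφ/Δψ = 0.6395, d_rh = R√(Δφ²+q²Δλ²) = 8338.3 km
Excess = 8338.3 − 7935.7 = 402.6 ≈ 403 km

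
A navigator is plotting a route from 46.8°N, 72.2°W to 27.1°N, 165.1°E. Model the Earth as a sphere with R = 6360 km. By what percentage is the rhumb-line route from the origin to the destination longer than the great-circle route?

10.2%

Great circle: σ = 1.5679 rad → d_gc = Rσ = 9972.1 km
Rhumb: Δφ = -0.3438, Δλ = -2.1415, Δψ = -0.4348, q = Δφ/Δψ = 0.7907 → d_rh = R√(Δφ²+q²Δλ²) = 10989.0 km
Excess = (10989.0 − 9972.1) / 9972.1 = 1016.9 / 9972.1 = 10.20% ≈ 10.2%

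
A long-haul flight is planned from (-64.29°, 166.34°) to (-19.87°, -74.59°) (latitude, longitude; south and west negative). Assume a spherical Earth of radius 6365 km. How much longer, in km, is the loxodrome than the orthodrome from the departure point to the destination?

1067 km

Great circle: cos σ = sin φ₁ sin φ₂ + cos φ₁ cos φ₂ cos Δλ,  σ = 1.4626 rad → d_gc = 9309.32 km
Rhumb line: Δψ = +1.1235, q = Δφ/Δψ = 0.6900, d_rh = R√(Δφ²+q²Δλ²) = 10375.83 km
Excess = 10375.83 − 9309.32 = 1066.51 ≈ 1067 km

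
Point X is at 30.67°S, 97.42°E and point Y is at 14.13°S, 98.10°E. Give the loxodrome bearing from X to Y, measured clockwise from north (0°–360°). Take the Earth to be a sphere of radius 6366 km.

Δψ = ln[tan(π/4+φ₂/2)/tan(π/4+φ₁/2)] = +0.3137
Δλ = +0.0119 rad (taken the short way round)
course = atan2(Δλ, Δψ) = 2.17°

2.2°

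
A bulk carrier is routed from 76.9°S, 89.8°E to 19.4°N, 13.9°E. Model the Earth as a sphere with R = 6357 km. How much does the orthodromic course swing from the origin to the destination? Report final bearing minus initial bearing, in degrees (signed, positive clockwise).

+58.7°

At departure: θ₁ = atan2(sin Δλ cos φ₂, cos φ₁ sin φ₂ − sin φ₁ cos φ₂ cos Δλ) = 288.10°
At arrival: θ₂ = atan2(sin Δλ cos φ₁, −cos φ₂ sin φ₁ + sin φ₂ cos φ₁ cos Δλ) = 346.80°
Δθ = θ₂ − θ₁ = +58.7°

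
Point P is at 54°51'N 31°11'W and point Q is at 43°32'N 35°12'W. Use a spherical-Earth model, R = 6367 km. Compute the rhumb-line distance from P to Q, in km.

Δψ = ln[tan(π/4+φ₂/2)/tan(π/4+φ₁/2)] = -0.3041;  Δφ = -0.1975 rad,  Δλ = -0.0701 rad
q = Δφ/Δψ = 0.6496
d = R·√(Δφ² + q²Δλ²) = 6367·0.20269 = 1291 km

1291 km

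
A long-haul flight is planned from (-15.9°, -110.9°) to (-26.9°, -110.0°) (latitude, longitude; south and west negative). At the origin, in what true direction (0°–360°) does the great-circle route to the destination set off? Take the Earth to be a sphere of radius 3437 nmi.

175.8°

θ = atan2( sin Δλ·cos φ₂ ,  cos φ₁ sin φ₂ − sin φ₁ cos φ₂ cos Δλ )
  = atan2(+0.0140, -0.1908) = 175.80°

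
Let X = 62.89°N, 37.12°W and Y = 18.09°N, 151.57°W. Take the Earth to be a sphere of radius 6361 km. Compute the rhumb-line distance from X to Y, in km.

10300 km

Rhumb course C = atan2(Δλ, Δψ) with Δψ = ln[tan(π/4+φ₂/2)/tan(π/4+φ₁/2)] = -1.1015, Δλ = -1.9975 → C = 241.13°
d = R·|Δφ| / |cos C| = 6361·0.78191 / 0.48287 = 10300 km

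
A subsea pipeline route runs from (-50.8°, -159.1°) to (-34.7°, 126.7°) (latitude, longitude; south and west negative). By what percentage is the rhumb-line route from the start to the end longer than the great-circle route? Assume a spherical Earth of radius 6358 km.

Great circle: σ = 0.9488 rad → d_gc = Rσ = 6032.6 km
Rhumb: Δφ = +0.2810, Δλ = -1.2950, Δψ = +0.3861, q = Δφ/Δψ = 0.7277 → d_rh = R√(Δφ²+q²Δλ²) = 6252.6 km
Excess = (6252.6 − 6032.6) / 6032.6 = 220.0 / 6032.6 = 3.647% ≈ 3.6%

3.6%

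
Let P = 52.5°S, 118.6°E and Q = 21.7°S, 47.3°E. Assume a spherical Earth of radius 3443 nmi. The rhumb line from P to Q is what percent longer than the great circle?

2.7%

Great circle: σ = 1.0762 rad → d_gc = Rσ = 3705.3 nmi
Rhumb: Δφ = +0.5376, Δλ = -1.2444, Δψ = +0.6923, q = Δφ/Δψ = 0.7765 → d_rh = R√(Δφ²+q²Δλ²) = 3807.1 nmi
Excess = (3807.1 − 3705.3) / 3705.3 = 101.8 / 3705.3 = 2.747% ≈ 2.7%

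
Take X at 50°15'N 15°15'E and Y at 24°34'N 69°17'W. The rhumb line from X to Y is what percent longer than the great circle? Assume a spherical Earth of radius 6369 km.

Great circle: σ = 1.1863 rad → d_gc = Rσ = 7555.8 km
Rhumb: Δφ = -0.4483, Δλ = -1.4754, Δψ = -0.5749, q = Δφ/Δψ = 0.7797 → d_rh = R√(Δφ²+q²Δλ²) = 7862.8 km
Excess = (7862.8 − 7555.8) / 7555.8 = 307.0 / 7555.8 = 4.06% ≈ 4.1%

4.1%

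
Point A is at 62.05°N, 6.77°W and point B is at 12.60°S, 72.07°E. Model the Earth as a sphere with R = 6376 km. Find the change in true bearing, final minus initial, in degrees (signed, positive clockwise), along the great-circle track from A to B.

At departure: θ₁ = atan2(sin Δλ cos φ₂, cos φ₁ sin φ₂ − sin φ₁ cos φ₂ cos Δλ) = 105.70°
At arrival: θ₂ = atan2(sin Δλ cos φ₁, −cos φ₂ sin φ₁ + sin φ₂ cos φ₁ cos Δλ) = 152.46°
Δθ = θ₂ − θ₁ = +46.8°

+46.8°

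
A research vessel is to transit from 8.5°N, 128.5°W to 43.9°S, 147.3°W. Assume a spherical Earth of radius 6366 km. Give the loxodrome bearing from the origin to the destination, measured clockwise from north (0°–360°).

Δψ = ln[tan(π/4+φ₂/2)/tan(π/4+φ₁/2)] = -1.0034
Δλ = -0.3281 rad (taken the short way round)
course = atan2(Δλ, Δψ) = 198.11°

198.1°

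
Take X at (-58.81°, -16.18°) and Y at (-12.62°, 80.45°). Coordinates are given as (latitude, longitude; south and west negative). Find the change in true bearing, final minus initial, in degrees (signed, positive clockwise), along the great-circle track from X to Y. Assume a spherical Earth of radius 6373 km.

Initial bearing θ₁ = atan2(sin Δλ cos φ₂, cos φ₁ sin φ₂ − sin φ₁ cos φ₂ cos Δλ) = 102.20°
Final bearing θ₂ = (initial bearing from the destination back to the start) + 180° = 31.25°
Δθ = θ₂ − θ₁ = -71.0°

-71.0°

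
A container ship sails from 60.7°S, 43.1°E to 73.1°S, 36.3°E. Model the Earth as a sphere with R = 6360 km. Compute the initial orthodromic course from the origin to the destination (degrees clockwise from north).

189.0°

N = sin Δλ·cos φ₂ = -0.0344;  D = cos φ₁ sin φ₂ − sin φ₁ cos φ₂ cos Δλ = -0.2165
initial course = atan2(N, D) = 189.03°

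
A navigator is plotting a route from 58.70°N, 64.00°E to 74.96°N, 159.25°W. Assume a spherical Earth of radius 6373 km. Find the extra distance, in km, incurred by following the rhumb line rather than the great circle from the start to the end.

1192 km

Great circle: cos σ = sin φ₁ sin φ₂ + cos φ₁ cos φ₂ cos Δλ,  σ = 0.7569 rad → d_gc = 4823.5 km
Rhumb line: Δψ = +0.7525, q = Δφ/Δψ = 0.3772, d_rh = R√(Δφ²+q²Δλ²) = 6015.1 km
Excess = 6015.1 − 4823.5 = 1191.6 ≈ 1192 km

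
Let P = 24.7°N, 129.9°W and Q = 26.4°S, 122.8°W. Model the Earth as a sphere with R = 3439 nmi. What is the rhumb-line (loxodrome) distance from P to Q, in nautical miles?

3095 nmi

Δψ = ln[tan(π/4+φ₂/2)/tan(π/4+φ₁/2)] = -0.9231;  Δφ = -0.8919 rad,  Δλ = +0.1239 rad
q = Δφ/Δψ = 0.9662
d = R·√(Δφ² + q²Δλ²) = 3439·0.89986 = 3095 nmi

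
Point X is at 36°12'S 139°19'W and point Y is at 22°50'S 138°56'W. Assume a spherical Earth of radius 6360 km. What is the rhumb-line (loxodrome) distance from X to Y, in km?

Rhumb course C = atan2(Δλ, Δψ) with Δψ = ln[tan(π/4+φ₂/2)/tan(π/4+φ₁/2)] = +0.2691, Δλ = +0.0067 → C = 1.42°
d = R·|Δφ| / |cos C| = 6360·0.23329 / 0.99969 = 1484 km

1484 km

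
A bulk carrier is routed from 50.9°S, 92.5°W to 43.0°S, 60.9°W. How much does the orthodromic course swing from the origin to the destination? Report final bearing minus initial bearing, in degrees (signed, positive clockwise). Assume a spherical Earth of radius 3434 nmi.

At departure: θ₁ = atan2(sin Δλ cos φ₂, cos φ₁ sin φ₂ − sin φ₁ cos φ₂ cos Δλ) = 82.08°
At arrival: θ₂ = atan2(sin Δλ cos φ₁, −cos φ₂ sin φ₁ + sin φ₂ cos φ₁ cos Δλ) = 58.66°
Δθ = θ₂ − θ₁ = -23.4°

-23.4°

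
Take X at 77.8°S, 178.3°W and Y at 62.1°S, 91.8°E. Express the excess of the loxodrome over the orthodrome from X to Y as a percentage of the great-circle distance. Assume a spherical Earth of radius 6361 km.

9.7%

Great circle: σ = 0.5277 rad → d_gc = Rσ = 3356.6 km
Rhumb: Δφ = +0.2740, Δλ = -1.5691, Δψ = +0.8434, q = Δφ/Δψ = 0.3249 → d_rh = R√(Δφ²+q²Δλ²) = 3681.3 km
Excess = (3681.3 − 3356.6) / 3356.6 = 324.7 / 3356.6 = 9.67% ≈ 9.7%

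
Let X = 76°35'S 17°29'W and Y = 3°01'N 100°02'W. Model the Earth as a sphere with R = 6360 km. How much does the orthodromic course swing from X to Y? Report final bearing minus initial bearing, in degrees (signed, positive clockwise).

+68.8°

At departure: θ₁ = atan2(sin Δλ cos φ₂, cos φ₁ sin φ₂ − sin φ₁ cos φ₂ cos Δλ) = 277.94°
At arrival: θ₂ = atan2(sin Δλ cos φ₁, −cos φ₂ sin φ₁ + sin φ₂ cos φ₁ cos Δλ) = 346.70°
Δθ = θ₂ − θ₁ = +68.8°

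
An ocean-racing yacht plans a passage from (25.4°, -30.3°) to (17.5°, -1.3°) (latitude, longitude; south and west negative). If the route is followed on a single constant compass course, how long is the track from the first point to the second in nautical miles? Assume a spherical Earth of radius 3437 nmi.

1685 nmi

Rhumb course C = atan2(Δλ, Δψ) with Δψ = ln[tan(π/4+φ₂/2)/tan(π/4+φ₁/2)] = -0.1483, Δλ = +0.5061 → C = 106.33°
d = R·|Δφ| / |cos C| = 3437·0.13788 / 0.28117 = 1685 nmi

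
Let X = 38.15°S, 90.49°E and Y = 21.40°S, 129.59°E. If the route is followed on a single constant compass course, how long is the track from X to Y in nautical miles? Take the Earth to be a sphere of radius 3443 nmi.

2263 nmi

Δψ = ln[tan(π/4+φ₂/2)/tan(π/4+φ₁/2)] = +0.3388;  Δφ = +0.2923 rad,  Δλ = +0.6824 rad
q = Δφ/Δψ = 0.8628
d = R·√(Δφ² + q²Δλ²) = 3443·0.65740 = 2263 nmi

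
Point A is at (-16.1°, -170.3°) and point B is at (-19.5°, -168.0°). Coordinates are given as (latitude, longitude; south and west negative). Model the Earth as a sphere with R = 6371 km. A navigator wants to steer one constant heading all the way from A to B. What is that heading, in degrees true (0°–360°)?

147.2°

Δψ = ln[tan(π/4+φ₂/2)/tan(π/4+φ₁/2)] = -0.0623
Δλ = +0.0401 rad (taken the short way round)
course = atan2(Δλ, Δψ) = 147.22°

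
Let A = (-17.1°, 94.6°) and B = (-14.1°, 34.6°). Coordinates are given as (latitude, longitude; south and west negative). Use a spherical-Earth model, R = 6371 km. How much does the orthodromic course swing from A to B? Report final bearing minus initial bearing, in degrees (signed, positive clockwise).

+17.7°

At departure: θ₁ = atan2(sin Δλ cos φ₂, cos φ₁ sin φ₂ − sin φ₁ cos φ₂ cos Δλ) = 263.87°
At arrival: θ₂ = atan2(sin Δλ cos φ₁, −cos φ₂ sin φ₁ + sin φ₂ cos φ₁ cos Δλ) = 281.52°
Δθ = θ₂ − θ₁ = +17.7°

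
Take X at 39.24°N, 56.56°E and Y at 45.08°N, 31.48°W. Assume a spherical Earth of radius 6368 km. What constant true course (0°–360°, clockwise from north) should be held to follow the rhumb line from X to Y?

275.1°

Δψ = ln[tan(π/4+φ₂/2)/tan(π/4+φ₁/2)] = +0.1377
Δλ = -1.5366 rad (taken the short way round)
course = atan2(Δλ, Δψ) = 275.12°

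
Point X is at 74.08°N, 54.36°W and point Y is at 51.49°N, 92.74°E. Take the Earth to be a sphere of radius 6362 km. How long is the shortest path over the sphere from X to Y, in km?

Haversine: a = sin²(Δφ/2)+cos φ₁ cos φ₂ sin²(Δλ/2) = 0.19546;  σ = 2·atan2(√a,√(1−a))
σ = 52.476° → d = Rσ = 6362·0.91589 = 5827 km

5827 km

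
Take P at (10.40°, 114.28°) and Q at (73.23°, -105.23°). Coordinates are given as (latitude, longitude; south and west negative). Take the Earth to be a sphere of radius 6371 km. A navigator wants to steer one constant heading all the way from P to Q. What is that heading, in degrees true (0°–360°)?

54.8°

Meridional parts: M(φ₁)=+0.1825, M(φ₂)=+1.9146 → ΔM = +1.7321;  Δλ = +2.4520 rad
tan C = Δλ / ΔM = +1.4156 → C = 54.76°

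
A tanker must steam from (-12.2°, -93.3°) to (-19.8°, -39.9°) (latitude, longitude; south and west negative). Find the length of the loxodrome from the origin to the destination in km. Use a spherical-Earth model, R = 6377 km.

5771 km

Rhumb course C = atan2(Δλ, Δψ) with Δψ = ln[tan(π/4+φ₂/2)/tan(π/4+φ₁/2)] = -0.1381, Δλ = +0.9320 → C = 98.43°
d = R·|Δφ| / |cos C| = 6377·0.13265 / 0.14658 = 5771 km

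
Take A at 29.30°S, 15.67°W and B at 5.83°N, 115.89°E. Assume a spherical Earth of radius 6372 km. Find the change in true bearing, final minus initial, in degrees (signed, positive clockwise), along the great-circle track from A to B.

At departure: θ₁ = atan2(sin Δλ cos φ₂, cos φ₁ sin φ₂ − sin φ₁ cos φ₂ cos Δλ) = 107.48°
At arrival: θ₂ = atan2(sin Δλ cos φ₁, −cos φ₂ sin φ₁ + sin φ₂ cos φ₁ cos Δλ) = 56.73°
Δθ = θ₂ − θ₁ = -50.7°

-50.7°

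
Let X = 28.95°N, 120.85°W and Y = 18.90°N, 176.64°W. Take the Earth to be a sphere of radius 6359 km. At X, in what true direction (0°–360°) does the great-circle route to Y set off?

271.9°

θ = atan2( sin Δλ·cos φ₂ ,  cos φ₁ sin φ₂ − sin φ₁ cos φ₂ cos Δλ )
  = atan2(-0.7824, +0.0260) = 271.90°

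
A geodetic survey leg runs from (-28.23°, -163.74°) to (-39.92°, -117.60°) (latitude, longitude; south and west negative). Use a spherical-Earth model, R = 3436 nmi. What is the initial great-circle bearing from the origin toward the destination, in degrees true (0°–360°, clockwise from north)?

N = sin Δλ·cos φ₂ = +0.5530;  D = cos φ₁ sin φ₂ − sin φ₁ cos φ₂ cos Δλ = -0.3140
initial course = atan2(N, D) = 119.59°

119.6°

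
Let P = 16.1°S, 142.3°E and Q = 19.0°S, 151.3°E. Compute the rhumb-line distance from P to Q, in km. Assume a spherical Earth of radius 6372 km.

1007 km

Δψ = ln[tan(π/4+φ₂/2)/tan(π/4+φ₁/2)] = -0.0531;  Δφ = -0.0506 rad,  Δλ = +0.1571 rad
q = Δφ/Δψ = 0.9533
d = R·√(Δφ² + q²Δλ²) = 6372·0.15807 = 1007 km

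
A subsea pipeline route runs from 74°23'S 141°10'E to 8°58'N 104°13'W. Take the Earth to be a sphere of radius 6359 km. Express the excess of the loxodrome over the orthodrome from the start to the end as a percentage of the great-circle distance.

8.4%

Great circle: σ = 1.8347 rad → d_gc = Rσ = 11667.0 km
Rhumb: Δφ = +1.4547, Δλ = +2.0004, Δψ = +2.1440, q = Δφ/Δψ = 0.6785 → d_rh = R√(Δφ²+q²Δλ²) = 12652.1 km
Excess = (12652.1 − 11667.0) / 11667.0 = 985.1 / 11667.0 = 8.44% ≈ 8.4%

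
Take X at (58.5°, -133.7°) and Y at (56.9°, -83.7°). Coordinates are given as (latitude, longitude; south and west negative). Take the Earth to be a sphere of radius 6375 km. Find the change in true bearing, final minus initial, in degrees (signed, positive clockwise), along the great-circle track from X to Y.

At departure: θ₁ = atan2(sin Δλ cos φ₂, cos φ₁ sin φ₂ − sin φ₁ cos φ₂ cos Δλ) = 71.69°
At arrival: θ₂ = atan2(sin Δλ cos φ₁, −cos φ₂ sin φ₁ + sin φ₂ cos φ₁ cos Δλ) = 114.72°
Δθ = θ₂ − θ₁ = +43.0°

+43.0°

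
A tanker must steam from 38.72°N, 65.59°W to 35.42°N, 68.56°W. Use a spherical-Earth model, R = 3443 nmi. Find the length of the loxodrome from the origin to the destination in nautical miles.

244 nmi

Δψ = ln[tan(π/4+φ₂/2)/tan(π/4+φ₁/2)] = -0.0722;  Δφ = -0.0576 rad,  Δλ = -0.0518 rad
q = Δφ/Δψ = 0.7977
d = R·√(Δφ² + q²Δλ²) = 3443·0.07090 = 244 nmi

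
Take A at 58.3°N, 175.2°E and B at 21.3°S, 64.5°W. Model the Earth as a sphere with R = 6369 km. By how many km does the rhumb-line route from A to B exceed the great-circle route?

Great circle: cos σ = sin φ₁ sin φ₂ + cos φ₁ cos φ₂ cos Δλ,  σ = 2.1604 rad → d_gc = 13759.8 km
Rhumb line: Δψ = -1.6397, q = Δφ/Δψ = 0.8473, d_rh = R√(Δφ²+q²Δλ²) = 14375.9 km
Excess = 14375.9 − 13759.8 = 616.1 ≈ 616 km

616 km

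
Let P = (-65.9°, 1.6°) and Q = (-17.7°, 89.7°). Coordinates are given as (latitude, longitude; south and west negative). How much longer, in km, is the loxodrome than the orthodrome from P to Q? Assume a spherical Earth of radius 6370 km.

448 km

Great circle: cos σ = sin φ₁ sin φ₂ + cos φ₁ cos φ₂ cos Δλ,  σ = 1.2761 rad → d_gc = 8128.9 km
Rhumb line: Δψ = +1.2303, q = Δφ/Δψ = 0.6838, d_rh = R√(Δφ²+q²Δλ²) = 8577.3 km
Excess = 8577.3 − 8128.9 = 448.4 ≈ 448 km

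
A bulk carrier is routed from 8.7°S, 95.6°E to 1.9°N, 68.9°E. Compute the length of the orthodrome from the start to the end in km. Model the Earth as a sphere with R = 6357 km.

3178 km

cos σ = sin φ₁ sin φ₂ + cos φ₁ cos φ₂ cos Δλ
      = sin(-8.70°)sin(1.90°) + cos(-8.70°)cos(1.90°)cos(-26.70°) = 0.8776
σ = 28.647° → d = Rσ = 6357·0.49998 = 3178 km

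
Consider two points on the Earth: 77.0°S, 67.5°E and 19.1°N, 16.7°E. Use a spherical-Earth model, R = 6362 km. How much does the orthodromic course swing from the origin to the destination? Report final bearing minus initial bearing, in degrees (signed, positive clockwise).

+37.9°

At departure: θ₁ = atan2(sin Δλ cos φ₂, cos φ₁ sin φ₂ − sin φ₁ cos φ₂ cos Δλ) = 311.83°
At arrival: θ₂ = atan2(sin Δλ cos φ₁, −cos φ₂ sin φ₁ + sin φ₂ cos φ₁ cos Δλ) = 349.78°
Δθ = θ₂ − θ₁ = +37.9°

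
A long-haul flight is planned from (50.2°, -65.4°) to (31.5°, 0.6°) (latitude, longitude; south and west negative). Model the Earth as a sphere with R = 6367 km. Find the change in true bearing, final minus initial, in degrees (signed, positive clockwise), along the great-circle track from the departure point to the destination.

+46.6°

At departure: θ₁ = atan2(sin Δλ cos φ₂, cos φ₁ sin φ₂ − sin φ₁ cos φ₂ cos Δλ) = 85.01°
At arrival: θ₂ = atan2(sin Δλ cos φ₁, −cos φ₂ sin φ₁ + sin φ₂ cos φ₁ cos Δλ) = 131.59°
Δθ = θ₂ − θ₁ = +46.6°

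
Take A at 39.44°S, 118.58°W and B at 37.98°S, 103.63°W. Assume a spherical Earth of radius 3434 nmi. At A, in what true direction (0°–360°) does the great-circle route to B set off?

θ = atan2( sin Δλ·cos φ₂ ,  cos φ₁ sin φ₂ − sin φ₁ cos φ₂ cos Δλ )
  = atan2(+0.2033, +0.0085) = 87.60°

87.6°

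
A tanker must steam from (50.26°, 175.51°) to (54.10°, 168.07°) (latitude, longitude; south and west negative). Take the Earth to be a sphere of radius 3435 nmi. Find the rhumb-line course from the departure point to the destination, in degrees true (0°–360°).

Δψ = ln[tan(π/4+φ₂/2)/tan(π/4+φ₁/2)] = +0.1094
Δλ = -0.1299 rad (taken the short way round)
course = atan2(Δλ, Δψ) = 310.11°

310.1°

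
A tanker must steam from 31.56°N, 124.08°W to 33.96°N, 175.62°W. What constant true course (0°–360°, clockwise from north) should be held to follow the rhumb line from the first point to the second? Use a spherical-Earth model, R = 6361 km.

Δψ = ln[tan(π/4+φ₂/2)/tan(π/4+φ₁/2)] = +0.0498
Δλ = -0.8995 rad (taken the short way round)
course = atan2(Δλ, Δψ) = 273.17°

273.2°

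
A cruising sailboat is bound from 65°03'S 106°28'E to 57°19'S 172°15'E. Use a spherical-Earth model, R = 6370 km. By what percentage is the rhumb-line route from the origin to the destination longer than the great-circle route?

4.5%

Great circle: σ = 0.5422 rad → d_gc = Rσ = 3454.1 km
Rhumb: Δφ = +0.1350, Δλ = +1.1481, Δψ = +0.2817, q = Δφ/Δψ = 0.4792 → d_rh = R√(Δφ²+q²Δλ²) = 3608.7 km
Excess = (3608.7 − 3454.1) / 3454.1 = 154.6 / 3454.1 = 4.48% ≈ 4.5%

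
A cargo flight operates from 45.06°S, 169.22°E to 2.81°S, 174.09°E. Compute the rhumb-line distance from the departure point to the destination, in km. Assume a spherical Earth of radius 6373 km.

4724 km

Rhumb course C = atan2(Δλ, Δψ) with Δψ = ln[tan(π/4+φ₂/2)/tan(π/4+φ₁/2)] = +0.8338, Δλ = +0.0850 → C = 5.82°
d = R·|Δφ| / |cos C| = 6373·0.73740 / 0.99484 = 4724 km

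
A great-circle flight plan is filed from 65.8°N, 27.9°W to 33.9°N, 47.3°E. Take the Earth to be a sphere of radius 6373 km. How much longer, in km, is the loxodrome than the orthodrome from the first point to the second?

Great circle: cos σ = sin φ₁ sin φ₂ + cos φ₁ cos φ₂ cos Δλ,  σ = 0.9327 rad → d_gc = 5944.3 km
Rhumb line: Δψ = -0.9104, q = Δφ/Δψ = 0.6115, d_rh = R√(Δφ²+q²Δλ²) = 6225.3 km
Excess = 6225.3 − 5944.3 = 281.0 ≈ 281 km

281 km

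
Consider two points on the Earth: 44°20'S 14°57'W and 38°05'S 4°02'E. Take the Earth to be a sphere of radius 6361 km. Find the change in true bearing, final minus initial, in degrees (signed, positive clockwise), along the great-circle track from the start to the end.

-12.6°

Initial bearing θ₁ = atan2(sin Δλ cos φ₂, cos φ₁ sin φ₂ − sin φ₁ cos φ₂ cos Δλ) = 72.86°
Final bearing θ₂ = (initial bearing from the destination back to the start) + 180° = 60.27°
Δθ = θ₂ − θ₁ = -12.6°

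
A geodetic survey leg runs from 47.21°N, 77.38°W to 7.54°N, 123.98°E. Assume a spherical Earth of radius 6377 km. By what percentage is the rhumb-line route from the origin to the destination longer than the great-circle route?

Great circle: σ = 2.1304 rad → d_gc = Rσ = 13585.8 km
Rhumb: Δφ = -0.6924, Δλ = -2.7688, Δψ = -0.8050, q = Δφ/Δψ = 0.8600 → d_rh = R√(Δφ²+q²Δλ²) = 15814.4 km
Excess = (15814.4 − 13585.8) / 13585.8 = 2228.6 / 13585.8 = 16.40% ≈ 16.4%

16.4%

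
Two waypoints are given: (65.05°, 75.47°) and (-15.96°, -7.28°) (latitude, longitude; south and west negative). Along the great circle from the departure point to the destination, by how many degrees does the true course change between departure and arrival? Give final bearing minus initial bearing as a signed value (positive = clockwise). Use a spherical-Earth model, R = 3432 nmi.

-51.4°

At departure: θ₁ = atan2(sin Δλ cos φ₂, cos φ₁ sin φ₂ − sin φ₁ cos φ₂ cos Δλ) = 256.67°
At arrival: θ₂ = atan2(sin Δλ cos φ₁, −cos φ₂ sin φ₁ + sin φ₂ cos φ₁ cos Δλ) = 205.27°
Δθ = θ₂ − θ₁ = -51.4°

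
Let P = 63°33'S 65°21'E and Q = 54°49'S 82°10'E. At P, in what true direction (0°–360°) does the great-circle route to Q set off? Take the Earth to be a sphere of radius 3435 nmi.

θ = atan2( sin Δλ·cos φ₂ ,  cos φ₁ sin φ₂ − sin φ₁ cos φ₂ cos Δλ )
  = atan2(+0.1667, +0.1298) = 52.10°

52.1°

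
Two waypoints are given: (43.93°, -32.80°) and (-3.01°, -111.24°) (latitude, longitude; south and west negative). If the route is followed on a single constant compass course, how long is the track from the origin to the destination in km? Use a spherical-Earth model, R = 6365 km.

Rhumb course C = atan2(Δλ, Δψ) with Δψ = ln[tan(π/4+φ₂/2)/tan(π/4+φ₁/2)] = -0.9078, Δλ = -1.3690 → C = 236.45°
d = R·|Δφ| / |cos C| = 6365·0.81926 / 0.55262 = 9436 km

9436 km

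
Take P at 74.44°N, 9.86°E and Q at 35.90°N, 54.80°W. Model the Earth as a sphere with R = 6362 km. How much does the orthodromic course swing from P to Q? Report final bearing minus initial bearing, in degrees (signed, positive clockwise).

At departure: θ₁ = atan2(sin Δλ cos φ₂, cos φ₁ sin φ₂ − sin φ₁ cos φ₂ cos Δλ) = 256.43°
At arrival: θ₂ = atan2(sin Δλ cos φ₁, −cos φ₂ sin φ₁ + sin φ₂ cos φ₁ cos Δλ) = 198.78°
Δθ = θ₂ − θ₁ = -57.7°

-57.7°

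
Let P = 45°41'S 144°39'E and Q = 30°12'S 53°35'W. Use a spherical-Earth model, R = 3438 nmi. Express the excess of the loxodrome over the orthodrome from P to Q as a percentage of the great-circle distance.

24.7%

Great circle: σ = 1.7860 rad → d_gc = Rσ = 6140.4 nmi
Rhumb: Δφ = +0.2702, Δλ = +2.8234, Δψ = +0.3450, q = Δφ/Δψ = 0.7833 → d_rh = R√(Δφ²+q²Δλ²) = 7659.7 nmi
Excess = (7659.7 − 6140.4) / 6140.4 = 1519.3 / 6140.4 = 24.74% ≈ 24.7%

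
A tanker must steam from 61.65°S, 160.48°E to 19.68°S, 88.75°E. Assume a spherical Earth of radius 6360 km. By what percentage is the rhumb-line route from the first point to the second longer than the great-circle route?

Great circle: σ = 1.1190 rad → d_gc = Rσ = 7117.1 km
Rhumb: Δφ = +0.7325, Δλ = -1.2519, Δψ = +1.0256, q = Δφ/Δψ = 0.7142 → d_rh = R√(Δφ²+q²Δλ²) = 7351.5 km
Excess = (7351.5 − 7117.1) / 7117.1 = 234.4 / 7117.1 = 3.29% ≈ 3.3%

3.3%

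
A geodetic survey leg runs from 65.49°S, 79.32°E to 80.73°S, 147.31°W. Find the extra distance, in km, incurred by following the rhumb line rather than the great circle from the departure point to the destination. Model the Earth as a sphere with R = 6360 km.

836 km

Great circle: cos σ = sin φ₁ sin φ₂ + cos φ₁ cos φ₂ cos Δλ,  σ = 0.5508 rad → d_gc = 3503.0 km
Rhumb line: Δψ = -0.9855, q = Δφ/Δψ = 0.2699, d_rh = R√(Δφ²+q²Δλ²) = 4339.0 km
Excess = 4339.0 − 3503.0 = 836.0 ≈ 836 km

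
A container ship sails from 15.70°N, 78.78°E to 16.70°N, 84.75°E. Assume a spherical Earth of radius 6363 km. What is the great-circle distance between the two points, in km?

cos σ = sin φ₁ sin φ₂ + cos φ₁ cos φ₂ cos Δλ
      = sin(15.70°)sin(16.70°) + cos(15.70°)cos(16.70°)cos(5.97°) = 0.9948
σ = 5.819° → d = Rσ = 6363·0.10156 = 646 km

646 km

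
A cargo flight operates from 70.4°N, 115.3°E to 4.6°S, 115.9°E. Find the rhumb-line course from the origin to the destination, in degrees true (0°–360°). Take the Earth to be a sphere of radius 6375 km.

Δψ = ln[tan(π/4+φ₂/2)/tan(π/4+φ₁/2)] = -1.8364
Δλ = +0.0105 rad (taken the short way round)
course = atan2(Δλ, Δψ) = 179.67°

179.7°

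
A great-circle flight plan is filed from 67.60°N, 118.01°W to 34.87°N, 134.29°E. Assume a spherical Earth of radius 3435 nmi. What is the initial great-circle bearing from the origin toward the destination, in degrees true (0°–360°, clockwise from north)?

299.8°

θ = atan2( sin Δλ·cos φ₂ ,  cos φ₁ sin φ₂ − sin φ₁ cos φ₂ cos Δλ )
  = atan2(-0.7816, +0.4485) = 299.85°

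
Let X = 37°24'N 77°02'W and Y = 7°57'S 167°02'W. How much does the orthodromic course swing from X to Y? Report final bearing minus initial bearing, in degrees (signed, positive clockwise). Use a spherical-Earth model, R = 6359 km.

-30.8°

At departure: θ₁ = atan2(sin Δλ cos φ₂, cos φ₁ sin φ₂ − sin φ₁ cos φ₂ cos Δλ) = 263.67°
At arrival: θ₂ = atan2(sin Δλ cos φ₁, −cos φ₂ sin φ₁ + sin φ₂ cos φ₁ cos Δλ) = 232.87°
Δθ = θ₂ − θ₁ = -30.8°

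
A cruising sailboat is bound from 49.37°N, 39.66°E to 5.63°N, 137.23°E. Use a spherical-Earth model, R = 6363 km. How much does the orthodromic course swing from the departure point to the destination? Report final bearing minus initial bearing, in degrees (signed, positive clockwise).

+59.2°

At departure: θ₁ = atan2(sin Δλ cos φ₂, cos φ₁ sin φ₂ − sin φ₁ cos φ₂ cos Δλ) = 80.60°
At arrival: θ₂ = atan2(sin Δλ cos φ₁, −cos φ₂ sin φ₁ + sin φ₂ cos φ₁ cos Δλ) = 139.79°
Δθ = θ₂ − θ₁ = +59.2°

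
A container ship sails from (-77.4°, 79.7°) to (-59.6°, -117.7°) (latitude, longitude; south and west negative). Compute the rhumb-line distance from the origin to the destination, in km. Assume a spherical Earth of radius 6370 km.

6543 km

Δψ = ln[tan(π/4+φ₂/2)/tan(π/4+φ₁/2)] = +0.9006;  Δφ = +0.3107 rad,  Δλ = +2.8379 rad
q = Δφ/Δψ = 0.3450
d = R·√(Δφ² + q²Δλ²) = 6370·1.02711 = 6543 km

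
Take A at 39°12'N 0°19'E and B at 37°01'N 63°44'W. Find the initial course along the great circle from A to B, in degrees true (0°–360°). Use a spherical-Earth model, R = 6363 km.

N = sin Δλ·cos φ₂ = -0.7180;  D = cos φ₁ sin φ₂ − sin φ₁ cos φ₂ cos Δλ = +0.2457
initial course = atan2(N, D) = 288.89°

288.9°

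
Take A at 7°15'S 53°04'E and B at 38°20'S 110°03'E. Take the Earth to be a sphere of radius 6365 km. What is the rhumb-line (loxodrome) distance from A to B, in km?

Δψ = ln[tan(π/4+φ₂/2)/tan(π/4+φ₁/2)] = -0.5985;  Δφ = -0.5425 rad,  Δλ = +0.9945 rad
q = Δφ/Δψ = 0.9064
d = R·√(Δφ² + q²Δλ²) = 6365·1.05213 = 6697 km

6697 km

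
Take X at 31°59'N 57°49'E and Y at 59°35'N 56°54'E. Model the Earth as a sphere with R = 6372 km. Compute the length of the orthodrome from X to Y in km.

3070 km

Haversine: a = sin²(Δφ/2)+cos φ₁ cos φ₂ sin²(Δλ/2) = 0.05693;  σ = 2·atan2(√a,√(1−a))
σ = 27.607° → d = Rσ = 6372·0.48183 = 3070 km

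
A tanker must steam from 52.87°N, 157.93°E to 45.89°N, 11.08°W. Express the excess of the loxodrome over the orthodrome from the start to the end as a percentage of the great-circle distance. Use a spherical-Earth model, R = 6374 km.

36.2%

Great circle: σ = 1.4101 rad → d_gc = Rσ = 8988.0 km
Rhumb: Δφ = -0.1218, Δλ = -2.9498, Δψ = -0.1876, q = Δφ/Δψ = 0.6495 → d_rh = R√(Δφ²+q²Δλ²) = 12237.2 km
Excess = (12237.2 − 8988.0) / 8988.0 = 3249.2 / 8988.0 = 36.1504% ≈ 36.2%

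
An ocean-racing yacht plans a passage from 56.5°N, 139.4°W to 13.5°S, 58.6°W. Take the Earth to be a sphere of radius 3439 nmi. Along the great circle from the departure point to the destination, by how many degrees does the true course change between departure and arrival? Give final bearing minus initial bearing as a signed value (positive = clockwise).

+41.7°

Initial bearing θ₁ = atan2(sin Δλ cos φ₂, cos φ₁ sin φ₂ − sin φ₁ cos φ₂ cos Δλ) = 105.07°
Final bearing θ₂ = (initial bearing from the destination back to the start) + 180° = 146.76°
Δθ = θ₂ − θ₁ = +41.7°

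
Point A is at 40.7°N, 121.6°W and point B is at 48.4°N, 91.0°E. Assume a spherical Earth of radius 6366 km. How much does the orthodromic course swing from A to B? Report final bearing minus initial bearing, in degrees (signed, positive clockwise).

At departure: θ₁ = atan2(sin Δλ cos φ₂, cos φ₁ sin φ₂ − sin φ₁ cos φ₂ cos Δλ) = 339.00°
At arrival: θ₂ = atan2(sin Δλ cos φ₁, −cos φ₂ sin φ₁ + sin φ₂ cos φ₁ cos Δλ) = 204.16°
Δθ = θ₂ − θ₁ = -134.8°

-134.8°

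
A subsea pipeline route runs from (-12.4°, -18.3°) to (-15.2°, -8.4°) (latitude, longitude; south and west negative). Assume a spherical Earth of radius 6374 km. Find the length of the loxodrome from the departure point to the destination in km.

1114 km

Δψ = ln[tan(π/4+φ₂/2)/tan(π/4+φ₁/2)] = -0.0503;  Δφ = -0.0489 rad,  Δλ = +0.1728 rad
q = Δφ/Δψ = 0.9710
d = R·√(Δφ² + q²Δλ²) = 6374·0.17475 = 1114 km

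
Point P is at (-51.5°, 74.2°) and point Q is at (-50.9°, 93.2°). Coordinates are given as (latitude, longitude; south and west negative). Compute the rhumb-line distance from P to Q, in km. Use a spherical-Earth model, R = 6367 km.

1325 km

Rhumb course C = atan2(Δλ, Δψ) with Δψ = ln[tan(π/4+φ₂/2)/tan(π/4+φ₁/2)] = +0.0167, Δλ = +0.3316 → C = 87.11°
d = R·|Δφ| / |cos C| = 6367·0.01047 / 0.05033 = 1325 km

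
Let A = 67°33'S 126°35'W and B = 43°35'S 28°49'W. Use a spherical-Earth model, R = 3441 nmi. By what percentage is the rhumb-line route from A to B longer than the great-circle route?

9.6%

Great circle: σ = 0.9276 rad → d_gc = Rσ = 3191.8 nmi
Rhumb: Δφ = +0.4183, Δλ = +1.7064, Δψ = +0.7703, q = Δφ/Δψ = 0.5430 → d_rh = R√(Δφ²+q²Δλ²) = 3498.1 nmi
Excess = (3498.1 − 3191.8) / 3191.8 = 306.3 / 3191.8 = 9.60% ≈ 9.6%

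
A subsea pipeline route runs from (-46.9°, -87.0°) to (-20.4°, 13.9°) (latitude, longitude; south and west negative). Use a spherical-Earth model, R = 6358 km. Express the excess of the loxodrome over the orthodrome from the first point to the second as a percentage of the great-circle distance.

Great circle: σ = 1.4370 rad → d_gc = Rσ = 9136.3 km
Rhumb: Δφ = +0.4625, Δλ = +1.7610, Δψ = +0.5653, q = Δφ/Δψ = 0.8182 → d_rh = R√(Δφ²+q²Δλ²) = 9621.9 km
Excess = (9621.9 − 9136.3) / 9136.3 = 485.6 / 9136.3 = 5.32% ≈ 5.3%

5.3%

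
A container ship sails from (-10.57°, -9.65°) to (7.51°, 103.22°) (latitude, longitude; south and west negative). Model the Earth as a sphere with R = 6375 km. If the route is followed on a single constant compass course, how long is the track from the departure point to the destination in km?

Rhumb course C = atan2(Δλ, Δψ) with Δψ = ln[tan(π/4+φ₂/2)/tan(π/4+φ₁/2)] = +0.3170, Δλ = +1.9700 → C = 80.86°
d = R·|Δφ| / |cos C| = 6375·0.31556 / 0.15887 = 12663 km

12663 km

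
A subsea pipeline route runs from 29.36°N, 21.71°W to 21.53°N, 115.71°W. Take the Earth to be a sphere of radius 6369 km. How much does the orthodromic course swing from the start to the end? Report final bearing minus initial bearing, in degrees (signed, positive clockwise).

Initial bearing θ₁ = atan2(sin Δλ cos φ₂, cos φ₁ sin φ₂ − sin φ₁ cos φ₂ cos Δλ) = 290.76°
Final bearing θ₂ = (initial bearing from the destination back to the start) + 180° = 241.18°
Δθ = θ₂ − θ₁ = -49.6°

-49.6°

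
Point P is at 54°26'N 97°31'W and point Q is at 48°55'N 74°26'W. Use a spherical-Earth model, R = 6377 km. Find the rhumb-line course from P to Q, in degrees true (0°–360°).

Δψ = ln[tan(π/4+φ₂/2)/tan(π/4+φ₁/2)] = -0.1555
Δλ = +0.4029 rad (taken the short way round)
course = atan2(Δλ, Δψ) = 111.11°

111.1°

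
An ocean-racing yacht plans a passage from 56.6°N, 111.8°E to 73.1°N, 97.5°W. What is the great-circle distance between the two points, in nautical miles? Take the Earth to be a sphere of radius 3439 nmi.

2927 nmi

cos σ = sin φ₁ sin φ₂ + cos φ₁ cos φ₂ cos Δλ
      = sin(56.60°)sin(73.10°) + cos(56.60°)cos(73.10°)cos(150.70°) = 0.6592
σ = 48.758° → d = Rσ = 3439·0.85099 = 2927 nmi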